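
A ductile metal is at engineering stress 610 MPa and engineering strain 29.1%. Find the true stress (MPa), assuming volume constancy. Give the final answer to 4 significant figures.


sigma_true = sigma_eng * (1 + epsilon_eng)
sigma_true = 610 * (1 + 0.291)
sigma_true = 787.5 MPa


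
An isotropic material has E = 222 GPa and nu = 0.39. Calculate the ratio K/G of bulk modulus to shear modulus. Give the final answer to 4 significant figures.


G = E / (2*(1+nu))
G = 222 / (2*(1+0.39)) = 79.8561 GPa
K = E / (3*(1-2*nu))
K = 222 / (3*(1-2*0.39)) = 336.364 GPa
K/G = 336.364 / 79.8561 = 4.212


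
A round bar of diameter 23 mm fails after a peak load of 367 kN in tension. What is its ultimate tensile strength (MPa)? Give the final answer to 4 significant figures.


A0 = pi*(d/2)^2 = pi*(23/2)^2 = 415.476 mm^2
UTS = F_max / A0 = 367*1000 / 415.476
UTS = 883.3 MPa


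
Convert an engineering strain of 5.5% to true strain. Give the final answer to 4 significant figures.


epsilon_true = ln(1 + epsilon_eng)
epsilon_true = ln(1 + 0.055)
epsilon_true = 0.05354


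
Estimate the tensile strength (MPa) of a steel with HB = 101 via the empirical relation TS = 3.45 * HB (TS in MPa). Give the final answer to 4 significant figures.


TS (MPa) = 3.45 * HB
TS = 3.45 * 101
TS = 348.5 MPa


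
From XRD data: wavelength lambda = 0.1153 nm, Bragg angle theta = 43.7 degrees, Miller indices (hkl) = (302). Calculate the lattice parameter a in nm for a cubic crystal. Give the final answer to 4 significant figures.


d = lambda / (2*sin(theta))
d = 0.1153 / (2*sin(43.7 deg))
d = 0.083444 nm
a = d * sqrt(h^2+k^2+l^2) = 0.083444 * sqrt(13)
a = 0.3009 nm


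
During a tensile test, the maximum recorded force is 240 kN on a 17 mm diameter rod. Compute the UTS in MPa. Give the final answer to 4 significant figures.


A0 = pi*(d/2)^2 = pi*(17/2)^2 = 226.98 mm^2
UTS = F_max / A0 = 240*1000 / 226.98
UTS = 1057 MPa


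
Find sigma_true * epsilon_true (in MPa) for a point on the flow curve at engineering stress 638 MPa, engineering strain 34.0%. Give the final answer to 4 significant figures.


sigma_true = sigma_eng * (1 + epsilon_eng)
sigma_true = 638 * (1 + 0.34) = 854.92 MPa
epsilon_true = ln(1 + epsilon_eng)
epsilon_true = ln(1 + 0.34) = 0.29267
sigma_true * epsilon_true = 854.92 * 0.29267 = 250.2 MPa


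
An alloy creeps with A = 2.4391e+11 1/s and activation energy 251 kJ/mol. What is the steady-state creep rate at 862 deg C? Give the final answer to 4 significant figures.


rate = A * exp(-Q / (R*T))
T = 862 + 273.15 = 1135.15 K
rate = 2.4391e+11 * exp(-251e3 / (8.314 * 1135.15))
rate = 0.6869 1/s


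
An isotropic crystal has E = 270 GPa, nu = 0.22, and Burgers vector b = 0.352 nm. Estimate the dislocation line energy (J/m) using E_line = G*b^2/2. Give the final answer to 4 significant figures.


Step 1: G = E / (2*(1+nu))
G = 270 / (2*(1+0.22)) = 110.656 GPa = 1.10656e+11 Pa
Step 2: E_line = G*b^2/2
b = 0.352 nm = 3.52e-10 m
E_line = 0.5 * 1.10656e+11 * (3.52e-10)^2 = 6.855e-09 J/m


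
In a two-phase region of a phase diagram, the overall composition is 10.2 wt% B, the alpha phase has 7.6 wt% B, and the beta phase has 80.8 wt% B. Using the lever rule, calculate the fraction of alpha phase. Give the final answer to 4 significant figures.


f_alpha = (C_beta - C0) / (C_beta - C_alpha)
f_alpha = (80.8 - 10.2) / (80.8 - 7.6)
f_alpha = 0.9645


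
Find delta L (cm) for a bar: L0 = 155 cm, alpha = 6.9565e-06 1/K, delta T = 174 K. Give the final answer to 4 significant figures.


dL = L0 * alpha * dT
dL = 155 * 6.9565e-06 * 174
dL = 0.1876 cm


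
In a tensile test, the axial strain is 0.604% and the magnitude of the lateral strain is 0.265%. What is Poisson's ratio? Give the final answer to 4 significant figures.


nu = -epsilon_lat / epsilon_axial
Lateral strain is contraction (negative), so using magnitudes:
nu = 0.265 / 0.604
nu = 0.4387


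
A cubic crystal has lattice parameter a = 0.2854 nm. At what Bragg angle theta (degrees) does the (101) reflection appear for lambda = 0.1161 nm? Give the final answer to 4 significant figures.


d = a / sqrt(h^2+k^2+l^2)
d = 0.2854 / sqrt(2) = 0.201808 nm
lambda = 2*d*sin(theta)  =>  sin(theta) = lambda / (2*d)
sin(theta) = 0.1161 / (2 * 0.201808) = 0.287649
theta = 16.72 deg


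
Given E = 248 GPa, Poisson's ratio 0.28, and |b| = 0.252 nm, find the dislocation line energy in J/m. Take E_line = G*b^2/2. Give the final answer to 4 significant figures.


Step 1: G = E / (2*(1+nu))
G = 248 / (2*(1+0.28)) = 96.875 GPa = 9.6875e+10 Pa
Step 2: E_line = G*b^2/2
b = 0.252 nm = 2.52e-10 m
E_line = 0.5 * 9.6875e+10 * (2.52e-10)^2 = 3.076e-09 J/m


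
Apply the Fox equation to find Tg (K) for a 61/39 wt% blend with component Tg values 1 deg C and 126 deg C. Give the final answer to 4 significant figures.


1/Tg = w1/Tg1 + w2/Tg2 (in Kelvin)
Tg1 = 274.15 K, Tg2 = 399.15 K
1/Tg = 0.61/274.15 + 0.39/399.15
Tg = 312.3 K


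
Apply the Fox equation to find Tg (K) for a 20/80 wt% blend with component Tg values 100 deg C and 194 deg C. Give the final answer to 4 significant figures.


1/Tg = w1/Tg1 + w2/Tg2 (in Kelvin)
Tg1 = 373.15 K, Tg2 = 467.15 K
1/Tg = 0.2/373.15 + 0.8/467.15
Tg = 444.7 K


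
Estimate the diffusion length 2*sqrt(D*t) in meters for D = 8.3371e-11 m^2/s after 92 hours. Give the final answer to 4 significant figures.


t = 92 hr = 331200 s
Diffusion length = 2*sqrt(D*t)
= 2*sqrt(8.3371e-11 * 331200)
= 0.01051 m


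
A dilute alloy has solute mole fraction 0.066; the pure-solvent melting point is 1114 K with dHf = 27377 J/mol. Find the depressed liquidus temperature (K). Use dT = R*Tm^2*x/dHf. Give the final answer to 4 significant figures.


dT = R*Tm^2*x / dHf
dT = 8.314 * 1114^2 * 0.066 / 27377
dT = 24.8736 K
T_new = 1114 - 24.8736 = 1089 K


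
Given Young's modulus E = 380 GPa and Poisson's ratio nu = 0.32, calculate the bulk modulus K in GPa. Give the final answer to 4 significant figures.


K = E / (3*(1-2*nu))
K = 380 / (3*(1-2*0.32))
K = 351.9 GPa


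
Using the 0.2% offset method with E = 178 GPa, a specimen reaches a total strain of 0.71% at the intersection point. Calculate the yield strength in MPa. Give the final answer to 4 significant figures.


Offset strain = 0.002
Elastic strain at yield = total_strain - offset = 7.1e-03 - 0.002 = 5.1e-03
sigma_y = E * elastic_strain = 178000 * 5.1e-03
sigma_y = 907.8 MPa


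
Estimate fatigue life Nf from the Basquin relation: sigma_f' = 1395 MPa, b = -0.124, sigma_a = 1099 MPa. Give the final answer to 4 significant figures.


sigma_a = sigma_f' * (2*Nf)^b
2*Nf = (sigma_a / sigma_f')^(1/b)
2*Nf = (1099 / 1395)^(1/-0.124)
2*Nf = 6.84376
Nf = 3.422 cycles


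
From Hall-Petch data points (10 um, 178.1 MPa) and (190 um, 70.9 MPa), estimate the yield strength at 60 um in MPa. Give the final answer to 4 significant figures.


sigma_y = sigma0 + k / sqrt(d)
1/sqrt(d1) = 1/sqrt(1e-05) = 316.228;  1/sqrt(d2) = 72.5476
k = (sigma1 - sigma2) / (1/sqrt(d1) - 1/sqrt(d2)) = (178.1 - 70.9) / (316.228 - 72.5476) = 0.439921 MPa*m^0.5
sigma0 = sigma1 - k/sqrt(d1) = 178.1 - 0.439921*316.228 = 38.9848 MPa
sigma_y(d3) = 38.9848 + 0.439921 / sqrt(6e-05) = 95.78 MPa


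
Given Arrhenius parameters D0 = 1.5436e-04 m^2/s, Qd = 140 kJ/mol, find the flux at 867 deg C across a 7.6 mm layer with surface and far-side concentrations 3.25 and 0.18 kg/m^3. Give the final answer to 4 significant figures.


Step 1: D = D0 * exp(-Qd/(R*T))
T = 867 + 273.15 = 1140.15 K
D = 1.5436e-04 * exp(-140e3 / (8.314 * 1140.15)) = 5.94794e-11 m^2/s
Step 2: J = D * (C1 - C2) / dx
J = 5.94794e-11 * (3.25 - 0.18) / 7.6e-03
J = 2.403e-08 kg/(m^2*s)


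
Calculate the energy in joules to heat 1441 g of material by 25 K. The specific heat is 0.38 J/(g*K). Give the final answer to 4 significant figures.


Q = m * cp * dT
Q = 1441 * 0.38 * 25
Q = 13690 J


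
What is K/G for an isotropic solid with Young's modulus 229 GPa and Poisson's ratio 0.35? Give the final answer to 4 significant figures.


G = E / (2*(1+nu))
G = 229 / (2*(1+0.35)) = 84.8148 GPa
K = E / (3*(1-2*nu))
K = 229 / (3*(1-2*0.35)) = 254.444 GPa
K/G = 254.444 / 84.8148 = 3


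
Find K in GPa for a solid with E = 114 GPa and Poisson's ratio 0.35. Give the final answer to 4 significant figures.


K = E / (3*(1-2*nu))
K = 114 / (3*(1-2*0.35))
K = 126.7 GPa


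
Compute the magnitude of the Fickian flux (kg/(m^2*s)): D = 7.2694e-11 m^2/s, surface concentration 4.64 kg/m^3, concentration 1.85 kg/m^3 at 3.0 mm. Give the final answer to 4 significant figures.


J = -D * (dC/dx) = D * (C1 - C2) / dx
J = 7.2694e-11 * (4.64 - 1.85) / 3e-03
J = 6.761e-08 kg/(m^2*s)


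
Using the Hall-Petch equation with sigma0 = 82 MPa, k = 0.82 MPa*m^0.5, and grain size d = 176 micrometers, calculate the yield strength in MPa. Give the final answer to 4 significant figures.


sigma_y = sigma0 + k / sqrt(d)
d = 176 um = 1.76e-04 m
sigma_y = 82 + 0.82 / sqrt(1.76e-04)
sigma_y = 143.8 MPa


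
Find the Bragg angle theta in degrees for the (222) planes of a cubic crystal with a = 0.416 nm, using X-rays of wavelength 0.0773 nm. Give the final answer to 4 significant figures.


d = a / sqrt(h^2+k^2+l^2)
d = 0.416 / sqrt(12) = 0.120089 nm
lambda = 2*d*sin(theta)  =>  sin(theta) = lambda / (2*d)
sin(theta) = 0.0773 / (2 * 0.120089) = 0.321845
theta = 18.77 deg


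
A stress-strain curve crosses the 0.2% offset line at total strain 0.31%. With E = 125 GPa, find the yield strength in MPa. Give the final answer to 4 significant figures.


Offset strain = 0.002
Elastic strain at yield = total_strain - offset = 3.1e-03 - 0.002 = 1.1e-03
sigma_y = E * elastic_strain = 125000 * 1.1e-03
sigma_y = 137.5 MPa


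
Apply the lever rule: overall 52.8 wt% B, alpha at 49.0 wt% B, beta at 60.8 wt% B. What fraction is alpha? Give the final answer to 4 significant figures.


f_alpha = (C_beta - C0) / (C_beta - C_alpha)
f_alpha = (60.8 - 52.8) / (60.8 - 49.0)
f_alpha = 0.678


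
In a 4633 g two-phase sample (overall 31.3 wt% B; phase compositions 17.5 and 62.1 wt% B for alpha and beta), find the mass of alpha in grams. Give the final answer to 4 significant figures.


f_alpha = (C_beta - C0) / (C_beta - C_alpha)
f_alpha = (62.1 - 31.3) / (62.1 - 17.5) = 0.690583
m_alpha = f_alpha * m_total = 0.690583 * 4633 = 3199 g


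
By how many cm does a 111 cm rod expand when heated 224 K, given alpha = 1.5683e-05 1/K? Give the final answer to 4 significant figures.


dL = L0 * alpha * dT
dL = 111 * 1.5683e-05 * 224
dL = 0.3899 cm


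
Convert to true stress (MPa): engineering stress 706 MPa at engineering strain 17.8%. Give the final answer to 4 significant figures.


sigma_true = sigma_eng * (1 + epsilon_eng)
sigma_true = 706 * (1 + 0.178)
sigma_true = 831.7 MPa


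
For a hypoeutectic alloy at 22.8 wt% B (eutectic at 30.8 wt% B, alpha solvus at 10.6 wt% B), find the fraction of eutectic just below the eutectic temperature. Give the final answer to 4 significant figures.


f_primary = (C_e - C0) / (C_e - C_alpha_max)
f_primary = (30.8 - 22.8) / (30.8 - 10.6)
f_primary = 0.39604
f_eutectic = 1 - 0.39604 = 0.604


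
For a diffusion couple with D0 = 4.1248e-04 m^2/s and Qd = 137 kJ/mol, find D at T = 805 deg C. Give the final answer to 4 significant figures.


D = D0 * exp(-Qd / (R*T))
T = 1078.15 K
D = 4.1248e-04 * exp(-137e3 / (8.314 * 1078.15))
D = 9.5e-11 m^2/s


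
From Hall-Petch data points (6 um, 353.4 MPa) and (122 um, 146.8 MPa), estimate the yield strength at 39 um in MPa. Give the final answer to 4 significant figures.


sigma_y = sigma0 + k / sqrt(d)
1/sqrt(d1) = 1/sqrt(6e-06) = 408.248;  1/sqrt(d2) = 90.5357
k = (sigma1 - sigma2) / (1/sqrt(d1) - 1/sqrt(d2)) = (353.4 - 146.8) / (408.248 - 90.5357) = 0.650273 MPa*m^0.5
sigma0 = sigma1 - k/sqrt(d1) = 353.4 - 0.650273*408.248 = 87.927 MPa
sigma_y(d3) = 87.927 + 0.650273 / sqrt(3.9e-05) = 192.1 MPa


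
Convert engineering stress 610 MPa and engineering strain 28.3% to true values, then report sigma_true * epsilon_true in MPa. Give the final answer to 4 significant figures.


sigma_true = sigma_eng * (1 + epsilon_eng)
sigma_true = 610 * (1 + 0.283) = 782.63 MPa
epsilon_true = ln(1 + epsilon_eng)
epsilon_true = ln(1 + 0.283) = 0.249201
sigma_true * epsilon_true = 782.63 * 0.249201 = 195 MPa


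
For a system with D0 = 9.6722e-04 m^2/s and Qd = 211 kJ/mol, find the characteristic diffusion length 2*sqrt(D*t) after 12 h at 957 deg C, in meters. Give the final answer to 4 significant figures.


Step 1: D = D0 * exp(-Qd/(R*T))
T = 1230.15 K
D = 9.6722e-04 * exp(-211e3 / (8.314 * 1230.15)) = 1.06101e-12 m^2/s
Step 2: L = 2*sqrt(D*t)
t = 12 h = 43200 s
L = 2*sqrt(1.06101e-12 * 43200) = 4.282e-04 m


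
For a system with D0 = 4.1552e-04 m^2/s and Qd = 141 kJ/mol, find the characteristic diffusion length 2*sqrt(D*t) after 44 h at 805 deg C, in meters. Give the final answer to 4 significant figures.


Step 1: D = D0 * exp(-Qd/(R*T))
T = 1078.15 K
D = 4.1552e-04 * exp(-141e3 / (8.314 * 1078.15)) = 6.12521e-11 m^2/s
Step 2: L = 2*sqrt(D*t)
t = 44 h = 158400 s
L = 2*sqrt(6.12521e-11 * 158400) = 6.23e-03 m


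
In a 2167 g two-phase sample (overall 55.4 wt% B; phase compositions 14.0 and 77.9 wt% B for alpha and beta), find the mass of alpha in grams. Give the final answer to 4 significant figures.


f_alpha = (C_beta - C0) / (C_beta - C_alpha)
f_alpha = (77.9 - 55.4) / (77.9 - 14.0) = 0.352113
m_alpha = f_alpha * m_total = 0.352113 * 2167 = 763 g


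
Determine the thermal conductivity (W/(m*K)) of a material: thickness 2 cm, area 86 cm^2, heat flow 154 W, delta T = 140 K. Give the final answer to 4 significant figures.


k = Q*L / (A*dT)
L = 0.02 m, A = 8.6e-03 m^2
k = 154 * 0.02 / (8.6e-03 * 140)
k = 2.558 W/(m*K)


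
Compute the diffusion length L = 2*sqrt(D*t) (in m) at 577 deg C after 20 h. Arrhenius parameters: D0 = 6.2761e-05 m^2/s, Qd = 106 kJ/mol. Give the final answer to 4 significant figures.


Step 1: D = D0 * exp(-Qd/(R*T))
T = 850.15 K
D = 6.2761e-05 * exp(-106e3 / (8.314 * 850.15)) = 1.92591e-11 m^2/s
Step 2: L = 2*sqrt(D*t)
t = 20 h = 72000 s
L = 2*sqrt(1.92591e-11 * 72000) = 2.355e-03 m


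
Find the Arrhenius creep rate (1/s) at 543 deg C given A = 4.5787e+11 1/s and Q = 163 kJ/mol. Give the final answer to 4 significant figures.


rate = A * exp(-Q / (R*T))
T = 543 + 273.15 = 816.15 K
rate = 4.5787e+11 * exp(-163e3 / (8.314 * 816.15))
rate = 16.91 1/s


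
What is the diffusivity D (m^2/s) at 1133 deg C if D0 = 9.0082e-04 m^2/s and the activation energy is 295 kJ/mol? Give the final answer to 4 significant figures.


D = D0 * exp(-Qd / (R*T))
T = 1406.15 K
D = 9.0082e-04 * exp(-295e3 / (8.314 * 1406.15))
D = 9.904e-15 m^2/s


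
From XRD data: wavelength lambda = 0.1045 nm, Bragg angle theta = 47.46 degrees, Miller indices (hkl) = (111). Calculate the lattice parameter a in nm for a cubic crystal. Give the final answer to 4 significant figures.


d = lambda / (2*sin(theta))
d = 0.1045 / (2*sin(47.46 deg))
d = 0.0709142 nm
a = d * sqrt(h^2+k^2+l^2) = 0.0709142 * sqrt(3)
a = 0.1228 nm


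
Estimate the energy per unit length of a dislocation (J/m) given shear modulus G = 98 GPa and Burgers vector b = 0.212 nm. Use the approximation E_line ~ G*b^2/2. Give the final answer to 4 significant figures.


E = G*b^2/2
b = 0.212 nm = 2.12e-10 m
G = 98 GPa = 9.8e+10 Pa
E = 0.5 * 9.8e+10 * (2.12e-10)^2
E = 2.202e-09 J/m


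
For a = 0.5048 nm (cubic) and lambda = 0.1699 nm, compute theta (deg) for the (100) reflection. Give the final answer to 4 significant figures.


d = a / sqrt(h^2+k^2+l^2)
d = 0.5048 / sqrt(1) = 0.5048 nm
lambda = 2*d*sin(theta)  =>  sin(theta) = lambda / (2*d)
sin(theta) = 0.1699 / (2 * 0.5048) = 0.168284
theta = 9.688 deg


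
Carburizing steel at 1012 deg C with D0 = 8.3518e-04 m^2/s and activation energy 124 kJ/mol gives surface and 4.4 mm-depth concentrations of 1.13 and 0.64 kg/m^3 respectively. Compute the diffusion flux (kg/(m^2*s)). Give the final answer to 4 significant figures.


Step 1: D = D0 * exp(-Qd/(R*T))
T = 1012 + 273.15 = 1285.15 K
D = 8.3518e-04 * exp(-124e3 / (8.314 * 1285.15)) = 7.61457e-09 m^2/s
Step 2: J = D * (C1 - C2) / dx
J = 7.61457e-09 * (1.13 - 0.64) / 4.4e-03
J = 8.48e-07 kg/(m^2*s)


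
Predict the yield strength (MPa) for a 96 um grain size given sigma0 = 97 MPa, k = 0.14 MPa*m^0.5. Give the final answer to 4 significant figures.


sigma_y = sigma0 + k / sqrt(d)
d = 96 um = 9.6e-05 m
sigma_y = 97 + 0.14 / sqrt(9.6e-05)
sigma_y = 111.3 MPa


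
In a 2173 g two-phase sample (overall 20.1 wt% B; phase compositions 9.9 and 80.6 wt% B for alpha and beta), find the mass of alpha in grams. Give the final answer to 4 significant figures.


f_alpha = (C_beta - C0) / (C_beta - C_alpha)
f_alpha = (80.6 - 20.1) / (80.6 - 9.9) = 0.855728
m_alpha = f_alpha * m_total = 0.855728 * 2173 = 1859 g


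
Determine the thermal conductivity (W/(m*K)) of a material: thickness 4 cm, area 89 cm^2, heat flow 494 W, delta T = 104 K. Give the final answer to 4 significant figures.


k = Q*L / (A*dT)
L = 0.04 m, A = 8.9e-03 m^2
k = 494 * 0.04 / (8.9e-03 * 104)
k = 21.35 W/(m*K)


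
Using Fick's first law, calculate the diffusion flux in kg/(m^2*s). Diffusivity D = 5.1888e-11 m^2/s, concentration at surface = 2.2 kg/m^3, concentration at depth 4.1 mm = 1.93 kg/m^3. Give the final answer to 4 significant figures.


J = -D * (dC/dx) = D * (C1 - C2) / dx
J = 5.1888e-11 * (2.2 - 1.93) / 4.1e-03
J = 3.417e-09 kg/(m^2*s)


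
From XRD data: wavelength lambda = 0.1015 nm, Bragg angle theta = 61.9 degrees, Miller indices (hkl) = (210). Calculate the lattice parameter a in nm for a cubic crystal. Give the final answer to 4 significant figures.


d = lambda / (2*sin(theta))
d = 0.1015 / (2*sin(61.9 deg))
d = 0.0575314 nm
a = d * sqrt(h^2+k^2+l^2) = 0.0575314 * sqrt(5)
a = 0.1286 nm


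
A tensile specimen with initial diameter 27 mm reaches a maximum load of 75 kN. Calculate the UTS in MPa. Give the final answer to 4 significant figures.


A0 = pi*(d/2)^2 = pi*(27/2)^2 = 572.555 mm^2
UTS = F_max / A0 = 75*1000 / 572.555
UTS = 131 MPa


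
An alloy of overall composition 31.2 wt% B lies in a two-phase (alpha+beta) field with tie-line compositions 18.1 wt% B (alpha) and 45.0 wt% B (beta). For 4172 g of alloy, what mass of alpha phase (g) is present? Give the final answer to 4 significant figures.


f_alpha = (C_beta - C0) / (C_beta - C_alpha)
f_alpha = (45.0 - 31.2) / (45.0 - 18.1) = 0.513011
m_alpha = f_alpha * m_total = 0.513011 * 4172 = 2140 g


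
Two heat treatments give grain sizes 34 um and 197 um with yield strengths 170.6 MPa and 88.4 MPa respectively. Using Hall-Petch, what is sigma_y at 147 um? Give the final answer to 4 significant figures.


sigma_y = sigma0 + k / sqrt(d)
1/sqrt(d1) = 1/sqrt(3.4e-05) = 171.499;  1/sqrt(d2) = 71.247
k = (sigma1 - sigma2) / (1/sqrt(d1) - 1/sqrt(d2)) = (170.6 - 88.4) / (171.499 - 71.247) = 0.819938 MPa*m^0.5
sigma0 = sigma1 - k/sqrt(d1) = 170.6 - 0.819938*171.499 = 29.9819 MPa
sigma_y(d3) = 29.9819 + 0.819938 / sqrt(1.47e-04) = 97.61 MPa


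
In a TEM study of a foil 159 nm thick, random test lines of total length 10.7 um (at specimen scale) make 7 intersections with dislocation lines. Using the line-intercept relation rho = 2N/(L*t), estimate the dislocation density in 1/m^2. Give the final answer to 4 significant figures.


rho = 2N / (L * t)
L = 10.7 um = 1.07e-05 m, t = 159 nm = 1.59e-07 m
rho = 2 * 7 / (1.07e-05 * 1.59e-07)
rho = 8.229e+12 1/m^2


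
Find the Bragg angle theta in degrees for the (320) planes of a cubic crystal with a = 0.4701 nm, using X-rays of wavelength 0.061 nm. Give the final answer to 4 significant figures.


d = a / sqrt(h^2+k^2+l^2)
d = 0.4701 / sqrt(13) = 0.130382 nm
lambda = 2*d*sin(theta)  =>  sin(theta) = lambda / (2*d)
sin(theta) = 0.061 / (2 * 0.130382) = 0.233927
theta = 13.53 deg


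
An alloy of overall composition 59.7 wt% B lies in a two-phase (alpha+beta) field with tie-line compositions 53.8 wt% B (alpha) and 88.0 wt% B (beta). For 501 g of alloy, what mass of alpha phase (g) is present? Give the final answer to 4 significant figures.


f_alpha = (C_beta - C0) / (C_beta - C_alpha)
f_alpha = (88.0 - 59.7) / (88.0 - 53.8) = 0.827485
m_alpha = f_alpha * m_total = 0.827485 * 501 = 414.6 g


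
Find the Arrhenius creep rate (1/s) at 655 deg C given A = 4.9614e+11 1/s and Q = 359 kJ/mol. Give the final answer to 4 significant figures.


rate = A * exp(-Q / (R*T))
T = 655 + 273.15 = 928.15 K
rate = 4.9614e+11 * exp(-359e3 / (8.314 * 928.15))
rate = 3.097e-09 1/s


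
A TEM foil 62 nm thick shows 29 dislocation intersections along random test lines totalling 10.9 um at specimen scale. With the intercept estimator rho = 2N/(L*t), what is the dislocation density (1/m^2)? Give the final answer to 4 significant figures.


rho = 2N / (L * t)
L = 10.9 um = 1.09e-05 m, t = 62 nm = 6.2e-08 m
rho = 2 * 29 / (1.09e-05 * 6.2e-08)
rho = 8.582e+13 1/m^2


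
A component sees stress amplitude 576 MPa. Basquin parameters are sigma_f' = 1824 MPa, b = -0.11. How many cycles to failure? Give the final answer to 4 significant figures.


sigma_a = sigma_f' * (2*Nf)^b
2*Nf = (sigma_a / sigma_f')^(1/b)
2*Nf = (576 / 1824)^(1/-0.11)
2*Nf = 35557.4
Nf = 17780 cycles


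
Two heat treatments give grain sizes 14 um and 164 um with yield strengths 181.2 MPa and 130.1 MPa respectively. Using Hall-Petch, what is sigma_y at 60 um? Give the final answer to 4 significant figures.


sigma_y = sigma0 + k / sqrt(d)
1/sqrt(d1) = 1/sqrt(1.4e-05) = 267.261;  1/sqrt(d2) = 78.0869
k = (sigma1 - sigma2) / (1/sqrt(d1) - 1/sqrt(d2)) = (181.2 - 130.1) / (267.261 - 78.0869) = 0.270121 MPa*m^0.5
sigma0 = sigma1 - k/sqrt(d1) = 181.2 - 0.270121*267.261 = 109.007 MPa
sigma_y(d3) = 109.007 + 0.270121 / sqrt(6e-05) = 143.9 MPa


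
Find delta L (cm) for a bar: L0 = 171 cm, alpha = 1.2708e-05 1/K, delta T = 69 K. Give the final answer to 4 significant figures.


dL = L0 * alpha * dT
dL = 171 * 1.2708e-05 * 69
dL = 0.1499 cm


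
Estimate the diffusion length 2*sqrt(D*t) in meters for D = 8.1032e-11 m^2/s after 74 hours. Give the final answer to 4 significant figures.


t = 74 hr = 266400 s
Diffusion length = 2*sqrt(D*t)
= 2*sqrt(8.1032e-11 * 266400)
= 9.292e-03 m


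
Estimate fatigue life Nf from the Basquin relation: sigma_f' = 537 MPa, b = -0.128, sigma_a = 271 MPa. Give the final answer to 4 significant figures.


sigma_a = sigma_f' * (2*Nf)^b
2*Nf = (sigma_a / sigma_f')^(1/b)
2*Nf = (271 / 537)^(1/-0.128)
2*Nf = 209.099
Nf = 104.5 cycles


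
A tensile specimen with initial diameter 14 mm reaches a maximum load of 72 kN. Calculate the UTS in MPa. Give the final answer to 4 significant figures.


A0 = pi*(d/2)^2 = pi*(14/2)^2 = 153.938 mm^2
UTS = F_max / A0 = 72*1000 / 153.938
UTS = 467.7 MPa


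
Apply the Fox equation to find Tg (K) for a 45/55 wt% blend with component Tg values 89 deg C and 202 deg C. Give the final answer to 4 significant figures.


1/Tg = w1/Tg1 + w2/Tg2 (in Kelvin)
Tg1 = 362.15 K, Tg2 = 475.15 K
1/Tg = 0.45/362.15 + 0.55/475.15
Tg = 416.6 K


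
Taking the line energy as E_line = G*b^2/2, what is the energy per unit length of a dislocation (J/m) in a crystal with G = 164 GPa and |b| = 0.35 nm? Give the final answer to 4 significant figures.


E = G*b^2/2
b = 0.35 nm = 3.5e-10 m
G = 164 GPa = 1.64e+11 Pa
E = 0.5 * 1.64e+11 * (3.5e-10)^2
E = 1.005e-08 J/m


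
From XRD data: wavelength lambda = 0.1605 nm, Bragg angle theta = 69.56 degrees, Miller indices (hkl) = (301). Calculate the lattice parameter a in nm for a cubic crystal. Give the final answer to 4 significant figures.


d = lambda / (2*sin(theta))
d = 0.1605 / (2*sin(69.56 deg))
d = 0.0856422 nm
a = d * sqrt(h^2+k^2+l^2) = 0.0856422 * sqrt(10)
a = 0.2708 nm


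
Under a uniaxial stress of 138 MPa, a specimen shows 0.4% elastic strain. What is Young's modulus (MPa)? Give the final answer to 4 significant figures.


E = sigma / epsilon
epsilon = 0.4% = 4e-03
E = 138 / 4e-03
E = 34500 MPa


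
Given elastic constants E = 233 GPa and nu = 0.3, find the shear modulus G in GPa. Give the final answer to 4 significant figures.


G = E / (2*(1+nu))
G = 233 / (2*(1+0.3))
G = 89.62 GPa


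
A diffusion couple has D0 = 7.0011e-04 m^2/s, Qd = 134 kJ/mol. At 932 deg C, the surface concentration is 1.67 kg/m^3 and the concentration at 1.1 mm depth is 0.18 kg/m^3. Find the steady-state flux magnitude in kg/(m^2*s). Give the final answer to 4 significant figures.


Step 1: D = D0 * exp(-Qd/(R*T))
T = 932 + 273.15 = 1205.15 K
D = 7.0011e-04 * exp(-134e3 / (8.314 * 1205.15)) = 1.08897e-09 m^2/s
Step 2: J = D * (C1 - C2) / dx
J = 1.08897e-09 * (1.67 - 0.18) / 1.1e-03
J = 1.475e-06 kg/(m^2*s)


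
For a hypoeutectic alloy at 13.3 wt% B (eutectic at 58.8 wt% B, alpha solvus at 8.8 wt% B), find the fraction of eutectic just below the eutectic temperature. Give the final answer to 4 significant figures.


f_primary = (C_e - C0) / (C_e - C_alpha_max)
f_primary = (58.8 - 13.3) / (58.8 - 8.8)
f_primary = 0.91
f_eutectic = 1 - 0.91 = 0.09


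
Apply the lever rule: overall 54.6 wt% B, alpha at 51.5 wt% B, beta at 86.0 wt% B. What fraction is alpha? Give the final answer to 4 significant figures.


f_alpha = (C_beta - C0) / (C_beta - C_alpha)
f_alpha = (86.0 - 54.6) / (86.0 - 51.5)
f_alpha = 0.9101


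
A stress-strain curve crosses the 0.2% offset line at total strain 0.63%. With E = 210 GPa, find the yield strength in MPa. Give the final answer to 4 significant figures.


Offset strain = 0.002
Elastic strain at yield = total_strain - offset = 6.3e-03 - 0.002 = 4.3e-03
sigma_y = E * elastic_strain = 210000 * 4.3e-03
sigma_y = 903 MPa


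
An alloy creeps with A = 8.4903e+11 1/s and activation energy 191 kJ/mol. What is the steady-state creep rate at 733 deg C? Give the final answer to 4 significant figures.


rate = A * exp(-Q / (R*T))
T = 733 + 273.15 = 1006.15 K
rate = 8.4903e+11 * exp(-191e3 / (8.314 * 1006.15))
rate = 103 1/s


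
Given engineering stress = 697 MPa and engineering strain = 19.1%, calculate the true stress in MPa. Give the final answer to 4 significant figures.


sigma_true = sigma_eng * (1 + epsilon_eng)
sigma_true = 697 * (1 + 0.191)
sigma_true = 830.1 MPa


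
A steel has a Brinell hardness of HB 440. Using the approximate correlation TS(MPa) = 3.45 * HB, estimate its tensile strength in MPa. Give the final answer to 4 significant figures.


TS (MPa) = 3.45 * HB
TS = 3.45 * 440
TS = 1518 MPa


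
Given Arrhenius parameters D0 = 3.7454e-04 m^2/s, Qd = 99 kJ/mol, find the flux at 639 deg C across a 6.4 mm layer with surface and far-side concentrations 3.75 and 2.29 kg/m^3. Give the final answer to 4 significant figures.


Step 1: D = D0 * exp(-Qd/(R*T))
T = 639 + 273.15 = 912.15 K
D = 3.7454e-04 * exp(-99e3 / (8.314 * 912.15)) = 8.01712e-10 m^2/s
Step 2: J = D * (C1 - C2) / dx
J = 8.01712e-10 * (3.75 - 2.29) / 6.4e-03
J = 1.829e-07 kg/(m^2*s)


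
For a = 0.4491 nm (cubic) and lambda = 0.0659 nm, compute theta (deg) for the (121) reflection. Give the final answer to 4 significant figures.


d = a / sqrt(h^2+k^2+l^2)
d = 0.4491 / sqrt(6) = 0.183344 nm
lambda = 2*d*sin(theta)  =>  sin(theta) = lambda / (2*d)
sin(theta) = 0.0659 / (2 * 0.183344) = 0.179717
theta = 10.35 deg


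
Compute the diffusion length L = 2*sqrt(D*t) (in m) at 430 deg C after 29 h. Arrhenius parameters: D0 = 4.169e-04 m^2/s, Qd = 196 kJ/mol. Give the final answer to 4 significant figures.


Step 1: D = D0 * exp(-Qd/(R*T))
T = 703.15 K
D = 4.169e-04 * exp(-196e3 / (8.314 * 703.15)) = 1.14638e-18 m^2/s
Step 2: L = 2*sqrt(D*t)
t = 29 h = 104400 s
L = 2*sqrt(1.14638e-18 * 104400) = 6.919e-07 m


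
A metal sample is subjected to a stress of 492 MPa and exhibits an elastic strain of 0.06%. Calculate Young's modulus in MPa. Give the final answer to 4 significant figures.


E = sigma / epsilon
epsilon = 0.06% = 6e-04
E = 492 / 6e-04
E = 820000 MPa


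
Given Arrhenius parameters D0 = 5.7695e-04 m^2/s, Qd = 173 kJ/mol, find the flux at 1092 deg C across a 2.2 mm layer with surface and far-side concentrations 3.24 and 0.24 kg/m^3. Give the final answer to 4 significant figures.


Step 1: D = D0 * exp(-Qd/(R*T))
T = 1092 + 273.15 = 1365.15 K
D = 5.7695e-04 * exp(-173e3 / (8.314 * 1365.15)) = 1.38488e-10 m^2/s
Step 2: J = D * (C1 - C2) / dx
J = 1.38488e-10 * (3.24 - 0.24) / 2.2e-03
J = 1.888e-07 kg/(m^2*s)


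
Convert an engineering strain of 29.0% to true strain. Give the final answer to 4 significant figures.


epsilon_true = ln(1 + epsilon_eng)
epsilon_true = ln(1 + 0.29)
epsilon_true = 0.2546


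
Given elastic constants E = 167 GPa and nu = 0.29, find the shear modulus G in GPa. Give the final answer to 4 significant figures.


G = E / (2*(1+nu))
G = 167 / (2*(1+0.29))
G = 64.73 GPa


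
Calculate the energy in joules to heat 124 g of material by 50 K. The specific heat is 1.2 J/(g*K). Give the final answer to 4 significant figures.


Q = m * cp * dT
Q = 124 * 1.2 * 50
Q = 7440 J


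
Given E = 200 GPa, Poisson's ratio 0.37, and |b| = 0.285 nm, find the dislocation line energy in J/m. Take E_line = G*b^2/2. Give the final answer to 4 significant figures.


Step 1: G = E / (2*(1+nu))
G = 200 / (2*(1+0.37)) = 72.9927 GPa = 7.29927e+10 Pa
Step 2: E_line = G*b^2/2
b = 0.285 nm = 2.85e-10 m
E_line = 0.5 * 7.29927e+10 * (2.85e-10)^2 = 2.964e-09 J/m


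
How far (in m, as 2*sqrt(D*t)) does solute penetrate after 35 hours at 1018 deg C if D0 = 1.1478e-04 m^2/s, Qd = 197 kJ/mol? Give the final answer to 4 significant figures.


Step 1: D = D0 * exp(-Qd/(R*T))
T = 1291.15 K
D = 1.1478e-04 * exp(-197e3 / (8.314 * 1291.15)) = 1.2296e-12 m^2/s
Step 2: L = 2*sqrt(D*t)
t = 35 h = 126000 s
L = 2*sqrt(1.2296e-12 * 126000) = 7.872e-04 m


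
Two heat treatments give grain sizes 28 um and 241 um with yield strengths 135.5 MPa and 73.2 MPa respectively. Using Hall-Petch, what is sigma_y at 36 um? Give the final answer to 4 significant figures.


sigma_y = sigma0 + k / sqrt(d)
1/sqrt(d1) = 1/sqrt(2.8e-05) = 188.982;  1/sqrt(d2) = 64.4157
k = (sigma1 - sigma2) / (1/sqrt(d1) - 1/sqrt(d2)) = (135.5 - 73.2) / (188.982 - 64.4157) = 0.500134 MPa*m^0.5
sigma0 = sigma1 - k/sqrt(d1) = 135.5 - 0.500134*188.982 = 40.9835 MPa
sigma_y(d3) = 40.9835 + 0.500134 / sqrt(3.6e-05) = 124.3 MPa


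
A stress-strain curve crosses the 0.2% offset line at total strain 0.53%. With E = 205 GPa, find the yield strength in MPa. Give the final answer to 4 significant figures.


Offset strain = 0.002
Elastic strain at yield = total_strain - offset = 5.3e-03 - 0.002 = 3.3e-03
sigma_y = E * elastic_strain = 205000 * 3.3e-03
sigma_y = 676.5 MPa


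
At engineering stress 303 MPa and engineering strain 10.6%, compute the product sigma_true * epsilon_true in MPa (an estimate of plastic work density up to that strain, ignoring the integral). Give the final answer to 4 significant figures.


sigma_true = sigma_eng * (1 + epsilon_eng)
sigma_true = 303 * (1 + 0.106) = 335.118 MPa
epsilon_true = ln(1 + epsilon_eng)
epsilon_true = ln(1 + 0.106) = 0.10075
sigma_true * epsilon_true = 335.118 * 0.10075 = 33.76 MPa


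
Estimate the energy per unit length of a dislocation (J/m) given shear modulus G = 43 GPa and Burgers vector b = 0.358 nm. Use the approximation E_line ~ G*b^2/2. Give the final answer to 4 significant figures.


E = G*b^2/2
b = 0.358 nm = 3.58e-10 m
G = 43 GPa = 4.3e+10 Pa
E = 0.5 * 4.3e+10 * (3.58e-10)^2
E = 2.756e-09 J/m


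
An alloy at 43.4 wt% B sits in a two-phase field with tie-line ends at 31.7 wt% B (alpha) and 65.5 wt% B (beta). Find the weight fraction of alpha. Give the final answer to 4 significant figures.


f_alpha = (C_beta - C0) / (C_beta - C_alpha)
f_alpha = (65.5 - 43.4) / (65.5 - 31.7)
f_alpha = 0.6538


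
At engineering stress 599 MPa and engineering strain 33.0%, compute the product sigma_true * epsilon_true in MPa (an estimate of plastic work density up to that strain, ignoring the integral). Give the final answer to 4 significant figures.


sigma_true = sigma_eng * (1 + epsilon_eng)
sigma_true = 599 * (1 + 0.33) = 796.67 MPa
epsilon_true = ln(1 + epsilon_eng)
epsilon_true = ln(1 + 0.33) = 0.285179
sigma_true * epsilon_true = 796.67 * 0.285179 = 227.2 MPa


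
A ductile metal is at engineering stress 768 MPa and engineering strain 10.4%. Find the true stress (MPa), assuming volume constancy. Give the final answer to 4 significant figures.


sigma_true = sigma_eng * (1 + epsilon_eng)
sigma_true = 768 * (1 + 0.104)
sigma_true = 847.9 MPa


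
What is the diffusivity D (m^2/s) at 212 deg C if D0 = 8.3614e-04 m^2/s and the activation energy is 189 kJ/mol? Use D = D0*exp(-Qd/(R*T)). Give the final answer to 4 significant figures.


D = D0 * exp(-Qd / (R*T))
T = 485.15 K
D = 8.3614e-04 * exp(-189e3 / (8.314 * 485.15))
D = 3.737e-24 m^2/s


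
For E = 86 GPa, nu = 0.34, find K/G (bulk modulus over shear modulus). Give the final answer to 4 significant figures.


G = E / (2*(1+nu))
G = 86 / (2*(1+0.34)) = 32.0896 GPa
K = E / (3*(1-2*nu))
K = 86 / (3*(1-2*0.34)) = 89.5833 GPa
K/G = 89.5833 / 32.0896 = 2.792


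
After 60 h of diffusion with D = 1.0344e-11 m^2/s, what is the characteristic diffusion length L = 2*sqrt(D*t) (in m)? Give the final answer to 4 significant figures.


t = 60 hr = 216000 s
Diffusion length = 2*sqrt(D*t)
= 2*sqrt(1.0344e-11 * 216000)
= 2.99e-03 m


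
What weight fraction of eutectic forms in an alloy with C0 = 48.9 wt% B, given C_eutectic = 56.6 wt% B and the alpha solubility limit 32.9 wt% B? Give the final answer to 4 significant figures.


f_primary = (C_e - C0) / (C_e - C_alpha_max)
f_primary = (56.6 - 48.9) / (56.6 - 32.9)
f_primary = 0.324895
f_eutectic = 1 - 0.324895 = 0.6751


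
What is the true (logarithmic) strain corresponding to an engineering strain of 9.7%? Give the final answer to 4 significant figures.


epsilon_true = ln(1 + epsilon_eng)
epsilon_true = ln(1 + 0.097)
epsilon_true = 0.09258


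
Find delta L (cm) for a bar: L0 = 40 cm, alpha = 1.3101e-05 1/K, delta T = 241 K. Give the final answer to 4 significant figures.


dL = L0 * alpha * dT
dL = 40 * 1.3101e-05 * 241
dL = 0.1263 cm


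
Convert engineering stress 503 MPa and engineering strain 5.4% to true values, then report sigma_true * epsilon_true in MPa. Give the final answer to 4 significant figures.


sigma_true = sigma_eng * (1 + epsilon_eng)
sigma_true = 503 * (1 + 0.054) = 530.162 MPa
epsilon_true = ln(1 + epsilon_eng)
epsilon_true = ln(1 + 0.054) = 0.0525925
sigma_true * epsilon_true = 530.162 * 0.0525925 = 27.88 MPa


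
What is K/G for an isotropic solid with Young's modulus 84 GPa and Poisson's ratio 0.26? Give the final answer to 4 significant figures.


G = E / (2*(1+nu))
G = 84 / (2*(1+0.26)) = 33.3333 GPa
K = E / (3*(1-2*nu))
K = 84 / (3*(1-2*0.26)) = 58.3333 GPa
K/G = 58.3333 / 33.3333 = 1.75


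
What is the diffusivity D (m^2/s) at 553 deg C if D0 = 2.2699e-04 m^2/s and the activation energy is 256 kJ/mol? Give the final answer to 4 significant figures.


D = D0 * exp(-Qd / (R*T))
T = 826.15 K
D = 2.2699e-04 * exp(-256e3 / (8.314 * 826.15))
D = 1.477e-20 m^2/s


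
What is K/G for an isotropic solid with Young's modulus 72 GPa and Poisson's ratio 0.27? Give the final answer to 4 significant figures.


G = E / (2*(1+nu))
G = 72 / (2*(1+0.27)) = 28.3465 GPa
K = E / (3*(1-2*nu))
K = 72 / (3*(1-2*0.27)) = 52.1739 GPa
K/G = 52.1739 / 28.3465 = 1.841


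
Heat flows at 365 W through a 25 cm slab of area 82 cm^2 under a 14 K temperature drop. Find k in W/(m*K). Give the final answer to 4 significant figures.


k = Q*L / (A*dT)
L = 0.25 m, A = 8.2e-03 m^2
k = 365 * 0.25 / (8.2e-03 * 14)
k = 794.9 W/(m*K)


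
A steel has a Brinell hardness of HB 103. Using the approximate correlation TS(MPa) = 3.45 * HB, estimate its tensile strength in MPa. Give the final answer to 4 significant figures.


TS (MPa) = 3.45 * HB
TS = 3.45 * 103
TS = 355.4 MPa


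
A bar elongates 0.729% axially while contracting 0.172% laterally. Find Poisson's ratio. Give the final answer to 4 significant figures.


nu = -epsilon_lat / epsilon_axial
Lateral strain is contraction (negative), so using magnitudes:
nu = 0.172 / 0.729
nu = 0.2359


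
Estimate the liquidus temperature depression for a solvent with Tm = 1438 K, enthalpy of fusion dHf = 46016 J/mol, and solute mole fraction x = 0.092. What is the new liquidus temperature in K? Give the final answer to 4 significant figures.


dT = R*Tm^2*x / dHf
dT = 8.314 * 1438^2 * 0.092 / 46016
dT = 34.3722 K
T_new = 1438 - 34.3722 = 1404 K


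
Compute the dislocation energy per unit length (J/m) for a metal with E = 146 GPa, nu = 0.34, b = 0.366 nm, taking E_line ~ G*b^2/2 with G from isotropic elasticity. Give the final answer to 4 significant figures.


Step 1: G = E / (2*(1+nu))
G = 146 / (2*(1+0.34)) = 54.4776 GPa = 5.44776e+10 Pa
Step 2: E_line = G*b^2/2
b = 0.366 nm = 3.66e-10 m
E_line = 0.5 * 5.44776e+10 * (3.66e-10)^2 = 3.649e-09 J/m


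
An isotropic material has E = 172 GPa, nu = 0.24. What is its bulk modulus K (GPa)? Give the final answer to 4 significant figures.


K = E / (3*(1-2*nu))
K = 172 / (3*(1-2*0.24))
K = 110.3 GPa


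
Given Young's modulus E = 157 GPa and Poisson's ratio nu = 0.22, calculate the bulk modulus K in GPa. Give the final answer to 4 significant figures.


K = E / (3*(1-2*nu))
K = 157 / (3*(1-2*0.22))
K = 93.45 GPa


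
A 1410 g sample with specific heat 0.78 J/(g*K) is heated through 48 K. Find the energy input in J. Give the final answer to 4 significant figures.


Q = m * cp * dT
Q = 1410 * 0.78 * 48
Q = 52790 J


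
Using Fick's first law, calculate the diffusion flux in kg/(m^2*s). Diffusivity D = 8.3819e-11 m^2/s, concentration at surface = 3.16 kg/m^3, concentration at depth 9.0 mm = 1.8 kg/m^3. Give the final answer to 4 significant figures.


J = -D * (dC/dx) = D * (C1 - C2) / dx
J = 8.3819e-11 * (3.16 - 1.8) / 9e-03
J = 1.267e-08 kg/(m^2*s)


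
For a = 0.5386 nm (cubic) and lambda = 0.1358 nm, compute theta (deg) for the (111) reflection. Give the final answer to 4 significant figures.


d = a / sqrt(h^2+k^2+l^2)
d = 0.5386 / sqrt(3) = 0.310961 nm
lambda = 2*d*sin(theta)  =>  sin(theta) = lambda / (2*d)
sin(theta) = 0.1358 / (2 * 0.310961) = 0.218355
theta = 12.61 deg


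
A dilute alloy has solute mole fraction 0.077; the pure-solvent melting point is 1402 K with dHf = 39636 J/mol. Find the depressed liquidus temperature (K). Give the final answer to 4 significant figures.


dT = R*Tm^2*x / dHf
dT = 8.314 * 1402^2 * 0.077 / 39636
dT = 31.7473 K
T_new = 1402 - 31.7473 = 1370 K


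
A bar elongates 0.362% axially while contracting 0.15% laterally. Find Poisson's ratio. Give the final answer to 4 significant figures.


nu = -epsilon_lat / epsilon_axial
Lateral strain is contraction (negative), so using magnitudes:
nu = 0.15 / 0.362
nu = 0.4144


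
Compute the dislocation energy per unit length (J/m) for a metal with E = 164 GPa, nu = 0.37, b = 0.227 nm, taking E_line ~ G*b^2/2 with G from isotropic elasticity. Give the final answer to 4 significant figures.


Step 1: G = E / (2*(1+nu))
G = 164 / (2*(1+0.37)) = 59.854 GPa = 5.9854e+10 Pa
Step 2: E_line = G*b^2/2
b = 0.227 nm = 2.27e-10 m
E_line = 0.5 * 5.9854e+10 * (2.27e-10)^2 = 1.542e-09 J/m


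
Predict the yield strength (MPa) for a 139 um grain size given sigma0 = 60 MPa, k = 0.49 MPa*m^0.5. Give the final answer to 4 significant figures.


sigma_y = sigma0 + k / sqrt(d)
d = 139 um = 1.39e-04 m
sigma_y = 60 + 0.49 / sqrt(1.39e-04)
sigma_y = 101.6 MPa


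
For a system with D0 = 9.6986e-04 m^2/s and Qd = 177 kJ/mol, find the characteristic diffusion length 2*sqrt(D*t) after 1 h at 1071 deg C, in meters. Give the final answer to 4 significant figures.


Step 1: D = D0 * exp(-Qd/(R*T))
T = 1344.15 K
D = 9.6986e-04 * exp(-177e3 / (8.314 * 1344.15)) = 1.28266e-10 m^2/s
Step 2: L = 2*sqrt(D*t)
t = 1 h = 3600 s
L = 2*sqrt(1.28266e-10 * 3600) = 1.359e-03 m
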